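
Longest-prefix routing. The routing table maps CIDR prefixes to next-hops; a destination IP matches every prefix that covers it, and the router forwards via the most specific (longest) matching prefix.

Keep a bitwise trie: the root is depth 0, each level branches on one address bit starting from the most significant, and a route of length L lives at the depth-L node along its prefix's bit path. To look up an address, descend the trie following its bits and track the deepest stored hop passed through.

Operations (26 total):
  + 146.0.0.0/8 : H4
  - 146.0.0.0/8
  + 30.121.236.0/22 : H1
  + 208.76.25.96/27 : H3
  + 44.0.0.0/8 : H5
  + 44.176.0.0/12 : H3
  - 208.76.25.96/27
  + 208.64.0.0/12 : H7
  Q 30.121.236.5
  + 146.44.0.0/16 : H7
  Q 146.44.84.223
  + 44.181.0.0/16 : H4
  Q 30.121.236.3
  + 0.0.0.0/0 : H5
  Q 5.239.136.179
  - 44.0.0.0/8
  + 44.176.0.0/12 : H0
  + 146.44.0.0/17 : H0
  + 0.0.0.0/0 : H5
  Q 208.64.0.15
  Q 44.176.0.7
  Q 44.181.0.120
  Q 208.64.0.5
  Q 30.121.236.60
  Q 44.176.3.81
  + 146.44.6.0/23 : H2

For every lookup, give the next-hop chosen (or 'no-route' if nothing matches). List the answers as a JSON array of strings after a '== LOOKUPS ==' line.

Apply in order:
  add 146.0.0.0/8 -> H4 at depth 8
  del 146.0.0.0/8 (clear depth 8)
  add 30.121.236.0/22 -> H1 at depth 22
  add 208.76.25.96/27 -> H3 at depth 27
  add 44.0.0.0/8 -> H5 at depth 8
  add 44.176.0.0/12 -> H3 at depth 12
  del 208.76.25.96/27 (clear depth 27)
  add 208.64.0.0/12 -> H7 at depth 12
  lookup 30.121.236.5: bits 0001111001111001111011 walk d0:-→d1:-→d2:-→d3:-→d4:-→d5:-→d6:-→d7:-→d8:-→d9:-→d10:-→d11:-→d12:-→d13:-→d14:-→d15:-→d16:-→d17:-→d18:-→d19:-→d20:-→d21:-→d22:H1 -> H1
  add 146.44.0.0/16 -> H7 at depth 16
  lookup 146.44.84.223: bits 1001001000101100 walk d0:-→d1:-→d2:-→d3:-→d4:-→d5:-→d6:-→d7:-→d8:-→d9:-→d10:-→d11:-→d12:-→d13:-→d14:-→d15:-→d16:H7 -> H7
  add 44.181.0.0/16 -> H4 at depth 16
  lookup 30.121.236.3: bits 0001111001111001111011 walk d0:-→d1:-→d2:-→d3:-→d4:-→d5:-→d6:-→d7:-→d8:-→d9:-→d10:-→d11:-→d12:-→d13:-→d14:-→d15:-→d16:-→d17:-→d18:-→d19:-→d20:-→d21:-→d22:H1 -> H1
  add 0.0.0.0/0 -> H5 at depth 0
  lookup 5.239.136.179: bits 000 walk d0:H5→d1:-→d2:-→d3:- -> H5
  del 44.0.0.0/8 (clear depth 8)
  add 44.176.0.0/12 -> H0 at depth 12
  add 146.44.0.0/17 -> H0 at depth 17
  add 0.0.0.0/0 -> H5 at depth 0
  lookup 208.64.0.15: bits 110100000100 walk d0:H5→d1:-→d2:-→d3:-→d4:-→d5:-→d6:-→d7:-→d8:-→d9:-→d10:-→d11:-→d12:H7 -> H7
  lookup 44.176.0.7: bits 0010110010110 walk d0:H5→d1:-→d2:-→d3:-→d4:-→d5:-→d6:-→d7:-→d8:-→d9:-→d10:-→d11:-→d12:H0→d13:- -> H0
  lookup 44.181.0.120: bits 0010110010110101 walk d0:H5→d1:-→d2:-→d3:-→d4:-→d5:-→d6:-→d7:-→d8:-→d9:-→d10:-→d11:-→d12:H0→d13:-→d14:-→d15:-→d16:H4 -> H4
  lookup 208.64.0.5: bits 110100000100 walk d0:H5→d1:-→d2:-→d3:-→d4:-→d5:-→d6:-→d7:-→d8:-→d9:-→d10:-→d11:-→d12:H7 -> H7
  lookup 30.121.236.60: bits 0001111001111001111011 walk d0:H5→d1:-→d2:-→d3:-→d4:-→d5:-→d6:-→d7:-→d8:-→d9:-→d10:-→d11:-→d12:-→d13:-→d14:-→d15:-→d16:-→d17:-→d18:-→d19:-→d20:-→d21:-→d22:H1 -> H1
  lookup 44.176.3.81: bits 0010110010110 walk d0:H5→d1:-→d2:-→d3:-→d4:-→d5:-→d6:-→d7:-→d8:-→d9:-→d10:-→d11:-→d12:H0→d13:- -> H0
  add 146.44.6.0/23 -> H2 at depth 23

== LOOKUPS ==
["H1","H7","H1","H5","H7","H0","H4","H7","H1","H0"]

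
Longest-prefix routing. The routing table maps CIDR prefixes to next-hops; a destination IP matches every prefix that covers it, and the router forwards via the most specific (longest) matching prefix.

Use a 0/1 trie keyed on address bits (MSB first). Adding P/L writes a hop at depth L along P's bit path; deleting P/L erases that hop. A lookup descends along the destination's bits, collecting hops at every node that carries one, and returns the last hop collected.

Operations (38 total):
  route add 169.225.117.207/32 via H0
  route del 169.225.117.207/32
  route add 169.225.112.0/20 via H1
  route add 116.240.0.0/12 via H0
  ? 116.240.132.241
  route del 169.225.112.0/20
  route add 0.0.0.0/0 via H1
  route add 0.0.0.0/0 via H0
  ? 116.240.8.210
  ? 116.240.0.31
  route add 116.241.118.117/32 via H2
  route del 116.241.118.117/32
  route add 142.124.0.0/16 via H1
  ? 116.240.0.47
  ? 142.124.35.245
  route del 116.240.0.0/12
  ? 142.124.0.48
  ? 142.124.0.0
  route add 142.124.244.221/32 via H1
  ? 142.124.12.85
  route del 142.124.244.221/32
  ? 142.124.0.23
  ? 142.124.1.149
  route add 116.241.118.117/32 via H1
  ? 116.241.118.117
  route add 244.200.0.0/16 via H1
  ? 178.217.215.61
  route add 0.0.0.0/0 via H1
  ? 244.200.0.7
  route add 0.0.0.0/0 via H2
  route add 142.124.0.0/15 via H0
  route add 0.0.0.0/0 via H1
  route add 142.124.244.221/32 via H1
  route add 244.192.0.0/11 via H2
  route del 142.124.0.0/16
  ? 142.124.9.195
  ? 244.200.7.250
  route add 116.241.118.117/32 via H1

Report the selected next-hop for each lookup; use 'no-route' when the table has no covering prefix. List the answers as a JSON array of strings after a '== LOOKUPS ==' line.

Process each operation:
  + 169.225.117.207/32 (H0) depth=32
  - 169.225.117.207/32 clear@32
  + 169.225.112.0/20 (H1) depth=20
  + 116.240.0.0/12 (H0) depth=12
  Q 116.240.132.241: descend 011101001111 ; hops seen [H0] ; pick H0
  - 169.225.112.0/20 clear@20
  + 0.0.0.0/0 (H1) depth=0
  + 0.0.0.0/0 (H0) depth=0
  Q 116.240.8.210: descend 011101001111 ; hops seen [H0,H0] ; pick H0
  Q 116.240.0.31: descend 011101001111 ; hops seen [H0,H0] ; pick H0
  + 116.241.118.117/32 (H2) depth=32
  - 116.241.118.117/32 clear@32
  + 142.124.0.0/16 (H1) depth=16
  Q 116.240.0.47: descend 011101001111000 ; hops seen [H0,H0] ; pick H0
  Q 142.124.35.245: descend 1000111001111100 ; hops seen [H0,H1] ; pick H1
  - 116.240.0.0/12 clear@12
  Q 142.124.0.48: descend 1000111001111100 ; hops seen [H0,H1] ; pick H1
  Q 142.124.0.0: descend 1000111001111100 ; hops seen [H0,H1] ; pick H1
  + 142.124.244.221/32 (H1) depth=32
  Q 142.124.12.85: descend 1000111001111100 ; hops seen [H0,H1] ; pick H1
  - 142.124.244.221/32 clear@32
  Q 142.124.0.23: descend 1000111001111100 ; hops seen [H0,H1] ; pick H1
  Q 142.124.1.149: descend 1000111001111100 ; hops seen [H0,H1] ; pick H1
  + 116.241.118.117/32 (H1) depth=32
  Q 116.241.118.117: descend 01110100111100010111011001110101 ; hops seen [H0,H1] ; pick H1
  + 244.200.0.0/16 (H1) depth=16
  Q 178.217.215.61: descend 101 ; hops seen [H0] ; pick H0
  + 0.0.0.0/0 (H1) depth=0
  Q 244.200.0.7: descend 1111010011001000 ; hops seen [H1,H1] ; pick H1
  + 0.0.0.0/0 (H2) depth=0
  + 142.124.0.0/15 (H0) depth=15
  + 0.0.0.0/0 (H1) depth=0
  + 142.124.244.221/32 (H1) depth=32
  + 244.192.0.0/11 (H2) depth=11
  - 142.124.0.0/16 clear@16
  Q 142.124.9.195: descend 1000111001111100 ; hops seen [H1,H0] ; pick H0
  Q 244.200.7.250: descend 1111010011001000 ; hops seen [H1,H2,H1] ; pick H1
  + 116.241.118.117/32 (H1) depth=32

== LOOKUPS ==
["H0","H0","H0","H0","H1","H1","H1","H1","H1","H1","H1","H0","H1","H0","H1"]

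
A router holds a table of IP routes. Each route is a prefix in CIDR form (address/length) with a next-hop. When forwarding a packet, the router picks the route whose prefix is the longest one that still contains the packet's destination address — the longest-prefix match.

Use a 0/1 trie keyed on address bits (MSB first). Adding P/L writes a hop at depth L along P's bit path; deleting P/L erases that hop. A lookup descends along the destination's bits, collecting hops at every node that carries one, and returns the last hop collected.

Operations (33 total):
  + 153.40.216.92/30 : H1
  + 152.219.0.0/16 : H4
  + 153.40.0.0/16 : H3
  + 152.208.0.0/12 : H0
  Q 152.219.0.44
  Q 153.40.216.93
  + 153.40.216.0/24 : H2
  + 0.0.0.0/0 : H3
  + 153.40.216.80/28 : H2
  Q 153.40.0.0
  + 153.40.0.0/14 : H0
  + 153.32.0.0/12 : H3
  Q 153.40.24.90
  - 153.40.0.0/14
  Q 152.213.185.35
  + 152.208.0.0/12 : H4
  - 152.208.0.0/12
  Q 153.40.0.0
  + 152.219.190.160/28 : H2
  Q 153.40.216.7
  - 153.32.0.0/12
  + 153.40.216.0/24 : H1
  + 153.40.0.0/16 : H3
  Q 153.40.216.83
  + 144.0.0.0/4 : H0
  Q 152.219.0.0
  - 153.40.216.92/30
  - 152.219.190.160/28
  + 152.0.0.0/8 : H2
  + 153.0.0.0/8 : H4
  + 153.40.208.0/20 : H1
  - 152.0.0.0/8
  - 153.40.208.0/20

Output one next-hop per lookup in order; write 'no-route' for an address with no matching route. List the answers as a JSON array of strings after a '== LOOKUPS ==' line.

Apply in order:
  add 153.40.216.92/30 -> H1 at depth 30
  add 152.219.0.0/16 -> H4 at depth 16
  add 153.40.0.0/16 -> H3 at depth 16
  add 152.208.0.0/12 -> H0 at depth 12
  Q 152.219.0.44: descend 1001100011011011 ; hops seen [H0,H4] ; pick H4
  Q 153.40.216.93: descend 100110010010100011011000010111 ; hops seen [H3,H1] ; pick H1
  add 153.40.216.0/24 -> H2 at depth 24
  add 0.0.0.0/0 -> H3 at depth 0
  add 153.40.216.80/28 -> H2 at depth 28
  Q 153.40.0.0: descend 1001100100101000 ; hops seen [H3,H3] ; pick H3
  add 153.40.0.0/14 -> H0 at depth 14
  add 153.32.0.0/12 -> H3 at depth 12
  Q 153.40.24.90: descend 1001100100101000 ; hops seen [H3,H3,H0,H3] ; pick H3
  - 153.40.0.0/14 clear@14
  Q 152.213.185.35: descend 100110001101 ; hops seen [H3,H0] ; pick H0
  add 152.208.0.0/12 -> H4 at depth 12
  - 152.208.0.0/12 clear@12
  Q 153.40.0.0: descend 1001100100101000 ; hops seen [H3,H3,H3] ; pick H3
  add 152.219.190.160/28 -> H2 at depth 28
  Q 153.40.216.7: descend 1001100100101000110110000 ; hops seen [H3,H3,H3,H2] ; pick H2
  - 153.32.0.0/12 clear@12
  add 153.40.216.0/24 -> H1 at depth 24
  add 153.40.0.0/16 -> H3 at depth 16
  Q 153.40.216.83: descend 1001100100101000110110000101 ; hops seen [H3,H3,H1,H2] ; pick H2
  add 144.0.0.0/4 -> H0 at depth 4
  Q 152.219.0.0: descend 1001100011011011 ; hops seen [H3,H0,H4] ; pick H4
  - 153.40.216.92/30 clear@30
  - 152.219.190.160/28 clear@28
  add 152.0.0.0/8 -> H2 at depth 8
  add 153.0.0.0/8 -> H4 at depth 8
  add 153.40.208.0/20 -> H1 at depth 20
  - 152.0.0.0/8 clear@8
  - 153.40.208.0/20 clear@20

== LOOKUPS ==
["H4","H1","H3","H3","H0","H3","H2","H2","H4"]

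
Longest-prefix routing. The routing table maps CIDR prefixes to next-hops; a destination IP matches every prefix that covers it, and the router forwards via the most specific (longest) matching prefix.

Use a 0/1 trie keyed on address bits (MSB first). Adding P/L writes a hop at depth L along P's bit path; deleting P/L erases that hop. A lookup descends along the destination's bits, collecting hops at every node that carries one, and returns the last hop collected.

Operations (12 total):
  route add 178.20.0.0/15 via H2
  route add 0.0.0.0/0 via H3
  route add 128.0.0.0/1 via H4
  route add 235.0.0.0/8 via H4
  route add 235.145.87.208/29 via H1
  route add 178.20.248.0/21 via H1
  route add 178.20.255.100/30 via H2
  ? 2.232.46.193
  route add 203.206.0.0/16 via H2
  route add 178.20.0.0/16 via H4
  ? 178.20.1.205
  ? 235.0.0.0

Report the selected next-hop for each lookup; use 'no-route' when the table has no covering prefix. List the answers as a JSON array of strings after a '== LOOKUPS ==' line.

Apply in order:
  + 178.20.0.0/15 (H2) depth=15
  + 0.0.0.0/0 (H3) depth=0
  + 128.0.0.0/1 (H4) depth=1
  + 235.0.0.0/8 (H4) depth=8
  + 235.145.87.208/29 (H1) depth=29
  + 178.20.248.0/21 (H1) depth=21
  + 178.20.255.100/30 (H2) depth=30
  lookup 2.232.46.193: bits ε walk d0:H3 -> H3
  + 203.206.0.0/16 (H2) depth=16
  + 178.20.0.0/16 (H4) depth=16
  lookup 178.20.1.205: bits 1011001000010100 walk d0:H3→d1:H4→d2:-→d3:-→d4:-→d5:-→d6:-→d7:-→d8:-→d9:-→d10:-→d11:-→d12:-→d13:-→d14:-→d15:H2→d16:H4 -> H4
  lookup 235.0.0.0: bits 11101011 walk d0:H3→d1:H4→d2:-→d3:-→d4:-→d5:-→d6:-→d7:-→d8:H4 -> H4

== LOOKUPS ==
["H3","H4","H4"]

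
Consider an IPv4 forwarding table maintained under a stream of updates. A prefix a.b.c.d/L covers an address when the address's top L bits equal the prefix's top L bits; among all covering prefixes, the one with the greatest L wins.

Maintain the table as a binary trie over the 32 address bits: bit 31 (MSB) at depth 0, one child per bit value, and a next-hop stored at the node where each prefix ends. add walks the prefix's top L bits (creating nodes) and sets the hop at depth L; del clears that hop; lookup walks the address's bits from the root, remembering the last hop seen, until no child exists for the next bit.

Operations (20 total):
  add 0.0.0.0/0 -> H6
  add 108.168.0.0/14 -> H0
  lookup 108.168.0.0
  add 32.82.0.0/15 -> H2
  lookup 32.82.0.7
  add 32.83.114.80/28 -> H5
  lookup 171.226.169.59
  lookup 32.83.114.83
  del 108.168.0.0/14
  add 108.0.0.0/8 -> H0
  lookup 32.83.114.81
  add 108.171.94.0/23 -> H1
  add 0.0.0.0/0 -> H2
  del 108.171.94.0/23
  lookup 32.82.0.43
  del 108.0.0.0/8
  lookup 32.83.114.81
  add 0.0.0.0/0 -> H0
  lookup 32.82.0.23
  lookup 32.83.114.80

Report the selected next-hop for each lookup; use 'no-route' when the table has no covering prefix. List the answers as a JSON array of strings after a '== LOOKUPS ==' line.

Process each operation:
  add 0.0.0.0/0 -> H6 at depth 0
  add 108.168.0.0/14 -> H0 at depth 14
  lookup 108.168.0.0: bits 01101100101010 walk d0:H6→d1:-→d2:-→d3:-→d4:-→d5:-→d6:-→d7:-→d8:-→d9:-→d10:-→d11:-→d12:-→d13:-→d14:H0 -> H0
  add 32.82.0.0/15 -> H2 at depth 15
  lookup 32.82.0.7: bits 001000000101001 walk d0:H6→d1:-→d2:-→d3:-→d4:-→d5:-→d6:-→d7:-→d8:-→d9:-→d10:-→d11:-→d12:-→d13:-→d14:-→d15:H2 -> H2
  add 32.83.114.80/28 -> H5 at depth 28
  lookup 171.226.169.59: bits ε walk d0:H6 -> H6
  lookup 32.83.114.83: bits 0010000001010011011100100101 walk d0:H6→d1:-→d2:-→d3:-→d4:-→d5:-→d6:-→d7:-→d8:-→d9:-→d10:-→d11:-→d12:-→d13:-→d14:-→d15:H2→d16:-→d17:-→d18:-→d19:-→d20:-→d21:-→d22:-→d23:-→d24:-→d25:-→d26:-→d27:-→d28:H5 -> H5
  - 108.168.0.0/14 clear@14
  add 108.0.0.0/8 -> H0 at depth 8
  lookup 32.83.114.81: bits 0010000001010011011100100101 walk d0:H6→d1:-→d2:-→d3:-→d4:-→d5:-→d6:-→d7:-→d8:-→d9:-→d10:-→d11:-→d12:-→d13:-→d14:-→d15:H2→d16:-→d17:-→d18:-→d19:-→d20:-→d21:-→d22:-→d23:-→d24:-→d25:-→d26:-→d27:-→d28:H5 -> H5
  add 108.171.94.0/23 -> H1 at depth 23
  add 0.0.0.0/0 -> H2 at depth 0
  - 108.171.94.0/23 clear@23
  lookup 32.82.0.43: bits 001000000101001 walk d0:H2→d1:-→d2:-→d3:-→d4:-→d5:-→d6:-→d7:-→d8:-→d9:-→d10:-→d11:-→d12:-→d13:-→d14:-→d15:H2 -> H2
  - 108.0.0.0/8 clear@8
  lookup 32.83.114.81: bits 0010000001010011011100100101 walk d0:H2→d1:-→d2:-→d3:-→d4:-→d5:-→d6:-→d7:-→d8:-→d9:-→d10:-→d11:-→d12:-→d13:-→d14:-→d15:H2→d16:-→d17:-→d18:-→d19:-→d20:-→d21:-→d22:-→d23:-→d24:-→d25:-→d26:-→d27:-→d28:H5 -> H5
  add 0.0.0.0/0 -> H0 at depth 0
  lookup 32.82.0.23: bits 001000000101001 walk d0:H0→d1:-→d2:-→d3:-→d4:-→d5:-→d6:-→d7:-→d8:-→d9:-→d10:-→d11:-→d12:-→d13:-→d14:-→d15:H2 -> H2
  lookup 32.83.114.80: bits 0010000001010011011100100101 walk d0:H0→d1:-→d2:-→d3:-→d4:-→d5:-→d6:-→d7:-→d8:-→d9:-→d10:-→d11:-→d12:-→d13:-→d14:-→d15:H2→d16:-→d17:-→d18:-→d19:-→d20:-→d21:-→d22:-→d23:-→d24:-→d25:-→d26:-→d27:-→d28:H5 -> H5

== LOOKUPS ==
["H0","H2","H6","H5","H5","H2","H5","H2","H5"]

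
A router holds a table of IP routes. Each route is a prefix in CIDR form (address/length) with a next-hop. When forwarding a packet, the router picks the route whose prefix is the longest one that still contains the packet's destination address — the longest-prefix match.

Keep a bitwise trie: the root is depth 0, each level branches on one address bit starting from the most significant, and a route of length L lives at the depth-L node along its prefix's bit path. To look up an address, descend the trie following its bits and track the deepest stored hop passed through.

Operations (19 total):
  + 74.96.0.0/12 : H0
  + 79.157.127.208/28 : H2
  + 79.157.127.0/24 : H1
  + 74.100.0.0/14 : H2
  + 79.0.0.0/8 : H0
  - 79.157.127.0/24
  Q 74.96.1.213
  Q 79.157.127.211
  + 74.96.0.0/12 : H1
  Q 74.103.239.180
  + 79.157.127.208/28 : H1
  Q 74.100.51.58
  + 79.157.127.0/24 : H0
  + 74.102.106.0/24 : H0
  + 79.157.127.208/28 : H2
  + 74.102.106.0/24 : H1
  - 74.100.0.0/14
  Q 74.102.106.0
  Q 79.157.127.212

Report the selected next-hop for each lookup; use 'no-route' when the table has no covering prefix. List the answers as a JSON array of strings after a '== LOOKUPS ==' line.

Trace:
  add 74.96.0.0/12 -> H0 at depth 12
  add 79.157.127.208/28 -> H2 at depth 28
  add 79.157.127.0/24 -> H1 at depth 24
  add 74.100.0.0/14 -> H2 at depth 14
  add 79.0.0.0/8 -> H0 at depth 8
  - 79.157.127.0/24 clear@24
  Q 74.96.1.213: descend 0100101001100 ; hops seen [H0] ; pick H0
  Q 79.157.127.211: descend 0100111110011101011111111101 ; hops seen [H0,H2] ; pick H2
  add 74.96.0.0/12 -> H1 at depth 12
  Q 74.103.239.180: descend 01001010011001 ; hops seen [H1,H2] ; pick H2
  add 79.157.127.208/28 -> H1 at depth 28
  Q 74.100.51.58: descend 01001010011001 ; hops seen [H1,H2] ; pick H2
  add 79.157.127.0/24 -> H0 at depth 24
  add 74.102.106.0/24 -> H0 at depth 24
  add 79.157.127.208/28 -> H2 at depth 28
  add 74.102.106.0/24 -> H1 at depth 24
  - 74.100.0.0/14 clear@14
  Q 74.102.106.0: descend 010010100110011001101010 ; hops seen [H1,H1] ; pick H1
  Q 79.157.127.212: descend 0100111110011101011111111101 ; hops seen [H0,H0,H2] ; pick H2

== LOOKUPS ==
["H0","H2","H2","H2","H1","H2"]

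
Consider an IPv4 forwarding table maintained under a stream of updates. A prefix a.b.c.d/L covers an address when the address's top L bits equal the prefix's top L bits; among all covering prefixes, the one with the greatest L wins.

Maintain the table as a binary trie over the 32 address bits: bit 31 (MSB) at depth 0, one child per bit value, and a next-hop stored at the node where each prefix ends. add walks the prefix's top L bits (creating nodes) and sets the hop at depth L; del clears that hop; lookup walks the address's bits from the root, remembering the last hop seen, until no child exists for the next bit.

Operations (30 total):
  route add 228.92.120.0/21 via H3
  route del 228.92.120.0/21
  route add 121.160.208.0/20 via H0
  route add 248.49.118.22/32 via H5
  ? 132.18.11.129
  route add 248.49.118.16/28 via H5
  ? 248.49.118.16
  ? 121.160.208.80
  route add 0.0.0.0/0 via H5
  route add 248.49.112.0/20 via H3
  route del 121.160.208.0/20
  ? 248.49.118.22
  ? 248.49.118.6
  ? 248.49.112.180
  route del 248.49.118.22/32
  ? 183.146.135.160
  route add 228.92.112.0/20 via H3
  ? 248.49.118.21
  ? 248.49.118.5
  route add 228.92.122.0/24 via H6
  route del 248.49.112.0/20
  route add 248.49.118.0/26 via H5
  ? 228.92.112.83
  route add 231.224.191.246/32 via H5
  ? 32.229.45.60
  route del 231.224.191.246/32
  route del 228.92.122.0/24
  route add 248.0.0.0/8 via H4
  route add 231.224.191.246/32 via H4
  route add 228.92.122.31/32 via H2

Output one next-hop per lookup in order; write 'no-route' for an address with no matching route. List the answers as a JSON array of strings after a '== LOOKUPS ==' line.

Process each operation:
  + 228.92.120.0/21 (H3) depth=21
  - 228.92.120.0/21 clear@21
  + 121.160.208.0/20 (H0) depth=20
  + 248.49.118.22/32 (H5) depth=32
  lookup 132.18.11.129: bits 1 walk d0:-→d1:- -> no-route
  + 248.49.118.16/28 (H5) depth=28
  lookup 248.49.118.16: bits 11111000001100010111011000010 walk d0:-→d1:-→d2:-→d3:-→d4:-→d5:-→d6:-→d7:-→d8:-→d9:-→d10:-→d11:-→d12:-→d13:-→d14:-→d15:-→d16:-→d17:-→d18:-→d19:-→d20:-→d21:-→d22:-→d23:-→d24:-→d25:-→d26:-→d27:-→d28:H5→d29:- -> H5
  lookup 121.160.208.80: bits 01111001101000001101 walk d0:-→d1:-→d2:-→d3:-→d4:-→d5:-→d6:-→d7:-→d8:-→d9:-→d10:-→d11:-→d12:-→d13:-→d14:-→d15:-→d16:-→d17:-→d18:-→d19:-→d20:H0 -> H0
  + 0.0.0.0/0 (H5) depth=0
  + 248.49.112.0/20 (H3) depth=20
  - 121.160.208.0/20 clear@20
  lookup 248.49.118.22: bits 11111000001100010111011000010110 walk d0:H5→d1:-→d2:-→d3:-→d4:-→d5:-→d6:-→d7:-→d8:-→d9:-→d10:-→d11:-→d12:-→d13:-→d14:-→d15:-→d16:-→d17:-→d18:-→d19:-→d20:H3→d21:-→d22:-→d23:-→d24:-→d25:-→d26:-→d27:-→d28:H5→d29:-→d30:-→d31:-→d32:H5 -> H5
  lookup 248.49.118.6: bits 111110000011000101110110000 walk d0:H5→d1:-→d2:-→d3:-→d4:-→d5:-→d6:-→d7:-→d8:-→d9:-→d10:-→d11:-→d12:-→d13:-→d14:-→d15:-→d16:-→d17:-→d18:-→d19:-→d20:H3→d21:-→d22:-→d23:-→d24:-→d25:-→d26:-→d27:- -> H3
  lookup 248.49.112.180: bits 111110000011000101110 walk d0:H5→d1:-→d2:-→d3:-→d4:-→d5:-→d6:-→d7:-→d8:-→d9:-→d10:-→d11:-→d12:-→d13:-→d14:-→d15:-→d16:-→d17:-→d18:-→d19:-→d20:H3→d21:- -> H3
  - 248.49.118.22/32 clear@32
  lookup 183.146.135.160: bits 1 walk d0:H5→d1:- -> H5
  + 228.92.112.0/20 (H3) depth=20
  lookup 248.49.118.21: bits 111110000011000101110110000101 walk d0:H5→d1:-→d2:-→d3:-→d4:-→d5:-→d6:-→d7:-→d8:-→d9:-→d10:-→d11:-→d12:-→d13:-→d14:-→d15:-→d16:-→d17:-→d18:-→d19:-→d20:H3→d21:-→d22:-→d23:-→d24:-→d25:-→d26:-→d27:-→d28:H5→d29:-→d30:- -> H5
  lookup 248.49.118.5: bits 111110000011000101110110000 walk d0:H5→d1:-→d2:-→d3:-→d4:-→d5:-→d6:-→d7:-→d8:-→d9:-→d10:-→d11:-→d12:-→d13:-→d14:-→d15:-→d16:-→d17:-→d18:-→d19:-→d20:H3→d21:-→d22:-→d23:-→d24:-→d25:-→d26:-→d27:- -> H3
  + 228.92.122.0/24 (H6) depth=24
  - 248.49.112.0/20 clear@20
  + 248.49.118.0/26 (H5) depth=26
  lookup 228.92.112.83: bits 11100100010111000111 walk d0:H5→d1:-→d2:-→d3:-→d4:-→d5:-→d6:-→d7:-→d8:-→d9:-→d10:-→d11:-→d12:-→d13:-→d14:-→d15:-→d16:-→d17:-→d18:-→d19:-→d20:H3 -> H3
  + 231.224.191.246/32 (H5) depth=32
  lookup 32.229.45.60: bits 0 walk d0:H5→d1:- -> H5
  - 231.224.191.246/32 clear@32
  - 228.92.122.0/24 clear@24
  + 248.0.0.0/8 (H4) depth=8
  + 231.224.191.246/32 (H4) depth=32
  + 228.92.122.31/32 (H2) depth=32

== LOOKUPS ==
["no-route","H5","H0","H5","H3","H3","H5","H5","H3","H3","H5"]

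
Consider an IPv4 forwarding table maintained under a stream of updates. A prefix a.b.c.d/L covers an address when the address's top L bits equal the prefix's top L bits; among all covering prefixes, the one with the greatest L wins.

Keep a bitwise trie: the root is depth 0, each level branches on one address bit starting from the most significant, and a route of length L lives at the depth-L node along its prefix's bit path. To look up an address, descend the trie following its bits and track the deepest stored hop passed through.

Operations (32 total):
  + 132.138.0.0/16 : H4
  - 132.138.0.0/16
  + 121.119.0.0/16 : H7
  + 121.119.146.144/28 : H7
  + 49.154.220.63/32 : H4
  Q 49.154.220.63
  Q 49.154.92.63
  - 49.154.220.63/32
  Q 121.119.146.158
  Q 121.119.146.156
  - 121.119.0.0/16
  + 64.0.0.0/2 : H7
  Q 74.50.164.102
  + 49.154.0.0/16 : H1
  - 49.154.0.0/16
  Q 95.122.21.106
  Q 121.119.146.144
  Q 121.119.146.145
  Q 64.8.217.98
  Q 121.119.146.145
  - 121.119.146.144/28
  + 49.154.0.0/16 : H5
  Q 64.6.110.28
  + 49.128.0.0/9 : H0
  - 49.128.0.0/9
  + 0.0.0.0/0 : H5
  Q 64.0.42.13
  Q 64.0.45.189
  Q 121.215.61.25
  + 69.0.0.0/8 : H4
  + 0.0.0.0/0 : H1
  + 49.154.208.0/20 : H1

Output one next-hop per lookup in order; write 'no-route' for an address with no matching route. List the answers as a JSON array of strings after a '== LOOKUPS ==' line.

Process each operation:
  add 132.138.0.0/16 -> H4 at depth 16
  - 132.138.0.0/16 clear@16
  add 121.119.0.0/16 -> H7 at depth 16
  add 121.119.146.144/28 -> H7 at depth 28
  add 49.154.220.63/32 -> H4 at depth 32
  ? 49.154.220.63  path d0:-→d1:-→d2:-→d3:-→d4:-→d5:-→d6:-→d7:-→d8:-→d9:-→d10:-→d11:-→d12:-→d13:-→d14:-→d15:-→d16:-→d17:-→d18:-→d19:-→d20:-→d21:-→d22:-→d23:-→d24:-→d25:-→d26:-→d27:-→d28:-→d29:-→d30:-→d31:-→d32:H4  best=H4
  ? 49.154.92.63  path d0:-→d1:-→d2:-→d3:-→d4:-→d5:-→d6:-→d7:-→d8:-→d9:-→d10:-→d11:-→d12:-→d13:-→d14:-→d15:-→d16:-  best=no-route
  - 49.154.220.63/32 clear@32
  ? 121.119.146.158  path d0:-→d1:-→d2:-→d3:-→d4:-→d5:-→d6:-→d7:-→d8:-→d9:-→d10:-→d11:-→d12:-→d13:-→d14:-→d15:-→d16:H7→d17:-→d18:-→d19:-→d20:-→d21:-→d22:-→d23:-→d24:-→d25:-→d26:-→d27:-→d28:H7  best=H7
  ? 121.119.146.156  path d0:-→d1:-→d2:-→d3:-→d4:-→d5:-→d6:-→d7:-→d8:-→d9:-→d10:-→d11:-→d12:-→d13:-→d14:-→d15:-→d16:H7→d17:-→d18:-→d19:-→d20:-→d21:-→d22:-→d23:-→d24:-→d25:-→d26:-→d27:-→d28:H7  best=H7
  - 121.119.0.0/16 clear@16
  add 64.0.0.0/2 -> H7 at depth 2
  ? 74.50.164.102  path d0:-→d1:-→d2:H7  best=H7
  add 49.154.0.0/16 -> H1 at depth 16
  - 49.154.0.0/16 clear@16
  ? 95.122.21.106  path d0:-→d1:-→d2:H7  best=H7
  ? 121.119.146.144  path d0:-→d1:-→d2:H7→d3:-→d4:-→d5:-→d6:-→d7:-→d8:-→d9:-→d10:-→d11:-→d12:-→d13:-→d14:-→d15:-→d16:-→d17:-→d18:-→d19:-→d20:-→d21:-→d22:-→d23:-→d24:-→d25:-→d26:-→d27:-→d28:H7  best=H7
  ? 121.119.146.145  path d0:-→d1:-→d2:H7→d3:-→d4:-→d5:-→d6:-→d7:-→d8:-→d9:-→d10:-→d11:-→d12:-→d13:-→d14:-→d15:-→d16:-→d17:-→d18:-→d19:-→d20:-→d21:-→d22:-→d23:-→d24:-→d25:-→d26:-→d27:-→d28:H7  best=H7
  ? 64.8.217.98  path d0:-→d1:-→d2:H7  best=H7
  ? 121.119.146.145  path d0:-→d1:-→d2:H7→d3:-→d4:-→d5:-→d6:-→d7:-→d8:-→d9:-→d10:-→d11:-→d12:-→d13:-→d14:-→d15:-→d16:-→d17:-→d18:-→d19:-→d20:-→d21:-→d22:-→d23:-→d24:-→d25:-→d26:-→d27:-→d28:H7  best=H7
  - 121.119.146.144/28 clear@28
  add 49.154.0.0/16 -> H5 at depth 16
  ? 64.6.110.28  path d0:-→d1:-→d2:H7  best=H7
  add 49.128.0.0/9 -> H0 at depth 9
  - 49.128.0.0/9 clear@9
  add 0.0.0.0/0 -> H5 at depth 0
  ? 64.0.42.13  path d0:H5→d1:-→d2:H7  best=H7
  ? 64.0.45.189  path d0:H5→d1:-→d2:H7  best=H7
  ? 121.215.61.25  path d0:H5→d1:-→d2:H7→d3:-→d4:-→d5:-→d6:-→d7:-→d8:-  best=H7
  add 69.0.0.0/8 -> H4 at depth 8
  add 0.0.0.0/0 -> H1 at depth 0
  add 49.154.208.0/20 -> H1 at depth 20

== LOOKUPS ==
["H4","no-route","H7","H7","H7","H7","H7","H7","H7","H7","H7","H7","H7","H7"]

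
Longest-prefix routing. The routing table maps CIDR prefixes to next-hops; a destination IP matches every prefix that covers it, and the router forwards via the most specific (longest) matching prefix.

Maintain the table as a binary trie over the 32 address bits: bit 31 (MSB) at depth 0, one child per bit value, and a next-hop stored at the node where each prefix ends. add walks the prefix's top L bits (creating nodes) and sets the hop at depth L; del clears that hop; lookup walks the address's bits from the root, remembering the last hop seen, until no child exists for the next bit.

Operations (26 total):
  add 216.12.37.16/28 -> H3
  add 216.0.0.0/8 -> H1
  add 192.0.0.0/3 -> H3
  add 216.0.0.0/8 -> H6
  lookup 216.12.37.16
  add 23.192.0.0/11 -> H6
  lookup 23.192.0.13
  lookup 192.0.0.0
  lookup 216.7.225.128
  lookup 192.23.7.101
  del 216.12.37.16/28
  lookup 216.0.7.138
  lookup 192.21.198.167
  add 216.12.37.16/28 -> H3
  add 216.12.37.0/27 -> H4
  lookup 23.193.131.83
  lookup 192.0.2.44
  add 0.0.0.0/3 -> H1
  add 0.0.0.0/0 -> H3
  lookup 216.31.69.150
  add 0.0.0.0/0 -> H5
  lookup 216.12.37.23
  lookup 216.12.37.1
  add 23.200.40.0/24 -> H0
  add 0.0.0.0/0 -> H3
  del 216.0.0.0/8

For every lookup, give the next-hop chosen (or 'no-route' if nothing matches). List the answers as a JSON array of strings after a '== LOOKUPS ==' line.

Process each operation:
  + 216.12.37.16/28 (H3) depth=28
  + 216.0.0.0/8 (H1) depth=8
  + 192.0.0.0/3 (H3) depth=3
  + 216.0.0.0/8 (H6) depth=8
  lookup 216.12.37.16: bits 1101100000001100001001010001 walk d0:-→d1:-→d2:-→d3:H3→d4:-→d5:-→d6:-→d7:-→d8:H6→d9:-→d10:-→d11:-→d12:-→d13:-→d14:-→d15:-→d16:-→d17:-→d18:-→d19:-→d20:-→d21:-→d22:-→d23:-→d24:-→d25:-→d26:-→d27:-→d28:H3 -> H3
  + 23.192.0.0/11 (H6) depth=11
  lookup 23.192.0.13: bits 00010111110 walk d0:-→d1:-→d2:-→d3:-→d4:-→d5:-→d6:-→d7:-→d8:-→d9:-→d10:-→d11:H6 -> H6
  lookup 192.0.0.0: bits 110 walk d0:-→d1:-→d2:-→d3:H3 -> H3
  lookup 216.7.225.128: bits 110110000000 walk d0:-→d1:-→d2:-→d3:H3→d4:-→d5:-→d6:-→d7:-→d8:H6→d9:-→d10:-→d11:-→d12:- -> H6
  lookup 192.23.7.101: bits 110 walk d0:-→d1:-→d2:-→d3:H3 -> H3
  del 216.12.37.16/28 (clear depth 28)
  lookup 216.0.7.138: bits 110110000000 walk d0:-→d1:-→d2:-→d3:H3→d4:-→d5:-→d6:-→d7:-→d8:H6→d9:-→d10:-→d11:-→d12:- -> H6
  lookup 192.21.198.167: bits 110 walk d0:-→d1:-→d2:-→d3:H3 -> H3
  + 216.12.37.16/28 (H3) depth=28
  + 216.12.37.0/27 (H4) depth=27
  lookup 23.193.131.83: bits 00010111110 walk d0:-→d1:-→d2:-→d3:-→d4:-→d5:-→d6:-→d7:-→d8:-→d9:-→d10:-→d11:H6 -> H6
  lookup 192.0.2.44: bits 110 walk d0:-→d1:-→d2:-→d3:H3 -> H3
  + 0.0.0.0/3 (H1) depth=3
  + 0.0.0.0/0 (H3) depth=0
  lookup 216.31.69.150: bits 11011000000 walk d0:H3→d1:-→d2:-→d3:H3→d4:-→d5:-→d6:-→d7:-→d8:H6→d9:-→d10:-→d11:- -> H6
  + 0.0.0.0/0 (H5) depth=0
  lookup 216.12.37.23: bits 1101100000001100001001010001 walk d0:H5→d1:-→d2:-→d3:H3→d4:-→d5:-→d6:-→d7:-→d8:H6→d9:-→d10:-→d11:-→d12:-→d13:-→d14:-→d15:-→d16:-→d17:-→d18:-→d19:-→d20:-→d21:-→d22:-→d23:-→d24:-→d25:-→d26:-→d27:H4→d28:H3 -> H3
  lookup 216.12.37.1: bits 110110000000110000100101000 walk d0:H5→d1:-→d2:-→d3:H3→d4:-→d5:-→d6:-→d7:-→d8:H6→d9:-→d10:-→d11:-→d12:-→d13:-→d14:-→d15:-→d16:-→d17:-→d18:-→d19:-→d20:-→d21:-→d22:-→d23:-→d24:-→d25:-→d26:-→d27:H4 -> H4
  + 23.200.40.0/24 (H0) depth=24
  + 0.0.0.0/0 (H3) depth=0
  del 216.0.0.0/8 (clear depth 8)

== LOOKUPS ==
["H3","H6","H3","H6","H3","H6","H3","H6","H3","H6","H3","H4"]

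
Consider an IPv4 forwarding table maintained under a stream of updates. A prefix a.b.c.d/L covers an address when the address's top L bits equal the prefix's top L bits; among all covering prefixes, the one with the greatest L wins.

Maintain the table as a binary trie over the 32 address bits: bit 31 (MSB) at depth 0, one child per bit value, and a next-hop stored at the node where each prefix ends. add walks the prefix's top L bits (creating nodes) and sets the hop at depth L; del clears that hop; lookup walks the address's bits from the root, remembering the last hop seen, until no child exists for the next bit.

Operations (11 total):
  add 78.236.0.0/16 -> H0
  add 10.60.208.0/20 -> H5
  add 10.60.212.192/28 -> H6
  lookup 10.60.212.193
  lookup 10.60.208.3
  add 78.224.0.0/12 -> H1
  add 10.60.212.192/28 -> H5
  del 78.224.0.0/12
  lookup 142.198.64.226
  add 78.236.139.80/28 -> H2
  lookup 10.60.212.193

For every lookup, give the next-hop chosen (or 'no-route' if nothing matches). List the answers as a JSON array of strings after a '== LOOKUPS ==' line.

Trace:
  add 78.236.0.0/16 -> H0 at depth 16
  add 10.60.208.0/20 -> H5 at depth 20
  add 10.60.212.192/28 -> H6 at depth 28
  lookup 10.60.212.193: bits 0000101000111100110101001100 walk d0:-→d1:-→d2:-→d3:-→d4:-→d5:-→d6:-→d7:-→d8:-→d9:-→d10:-→d11:-→d12:-→d13:-→d14:-→d15:-→d16:-→d17:-→d18:-→d19:-→d20:H5→d21:-→d22:-→d23:-→d24:-→d25:-→d26:-→d27:-→d28:H6 -> H6
  lookup 10.60.208.3: bits 000010100011110011010 walk d0:-→d1:-→d2:-→d3:-→d4:-→d5:-→d6:-→d7:-→d8:-→d9:-→d10:-→d11:-→d12:-→d13:-→d14:-→d15:-→d16:-→d17:-→d18:-→d19:-→d20:H5→d21:- -> H5
  add 78.224.0.0/12 -> H1 at depth 12
  add 10.60.212.192/28 -> H5 at depth 28
  - 78.224.0.0/12 clear@12
  lookup 142.198.64.226: bits ε walk d0:- -> no-route
  add 78.236.139.80/28 -> H2 at depth 28
  lookup 10.60.212.193: bits 0000101000111100110101001100 walk d0:-→d1:-→d2:-→d3:-→d4:-→d5:-→d6:-→d7:-→d8:-→d9:-→d10:-→d11:-→d12:-→d13:-→d14:-→d15:-→d16:-→d17:-→d18:-→d19:-→d20:H5→d21:-→d22:-→d23:-→d24:-→d25:-→d26:-→d27:-→d28:H5 -> H5

== LOOKUPS ==
["H6","H5","no-route","H5"]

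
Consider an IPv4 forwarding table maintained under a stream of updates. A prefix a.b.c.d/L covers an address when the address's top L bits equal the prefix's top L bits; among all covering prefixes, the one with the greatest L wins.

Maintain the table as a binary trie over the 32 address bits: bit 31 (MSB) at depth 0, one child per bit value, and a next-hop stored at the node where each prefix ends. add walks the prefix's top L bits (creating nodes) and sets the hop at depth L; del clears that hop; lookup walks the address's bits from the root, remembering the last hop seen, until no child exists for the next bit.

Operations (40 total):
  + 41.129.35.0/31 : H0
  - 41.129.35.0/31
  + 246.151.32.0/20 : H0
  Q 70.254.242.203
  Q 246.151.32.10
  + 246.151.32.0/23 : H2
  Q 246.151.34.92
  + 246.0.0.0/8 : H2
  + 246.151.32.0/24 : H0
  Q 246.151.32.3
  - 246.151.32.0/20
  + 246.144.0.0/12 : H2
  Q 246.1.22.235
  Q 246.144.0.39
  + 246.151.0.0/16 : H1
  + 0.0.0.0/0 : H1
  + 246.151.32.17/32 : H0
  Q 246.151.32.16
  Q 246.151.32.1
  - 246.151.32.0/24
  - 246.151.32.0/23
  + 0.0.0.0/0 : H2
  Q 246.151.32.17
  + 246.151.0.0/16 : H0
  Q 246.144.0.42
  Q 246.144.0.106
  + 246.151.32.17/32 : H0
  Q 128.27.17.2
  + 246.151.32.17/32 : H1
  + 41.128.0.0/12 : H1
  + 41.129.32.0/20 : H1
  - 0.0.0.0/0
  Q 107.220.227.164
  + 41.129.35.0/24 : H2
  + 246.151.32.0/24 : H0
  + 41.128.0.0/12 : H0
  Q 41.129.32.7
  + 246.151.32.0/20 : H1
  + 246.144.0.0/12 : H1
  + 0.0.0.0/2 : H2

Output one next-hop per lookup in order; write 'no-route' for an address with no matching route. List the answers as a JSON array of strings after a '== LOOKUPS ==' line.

Process each operation:
  add 41.129.35.0/31 -> H0 at depth 31
  del 41.129.35.0/31 (clear depth 31)
  add 246.151.32.0/20 -> H0 at depth 20
  Q 70.254.242.203: descend 0 ; hops seen [∅] ; pick no-route
  Q 246.151.32.10: descend 11110110100101110010 ; hops seen [H0] ; pick H0
  add 246.151.32.0/23 -> H2 at depth 23
  Q 246.151.34.92: descend 1111011010010111001000 ; hops seen [H0] ; pick H0
  add 246.0.0.0/8 -> H2 at depth 8
  add 246.151.32.0/24 -> H0 at depth 24
  Q 246.151.32.3: descend 111101101001011100100000 ; hops seen [H2,H0,H2,H0] ; pick H0
  del 246.151.32.0/20 (clear depth 20)
  add 246.144.0.0/12 -> H2 at depth 12
  Q 246.1.22.235: descend 11110110 ; hops seen [H2] ; pick H2
  Q 246.144.0.39: descend 1111011010010 ; hops seen [H2,H2] ; pick H2
  add 246.151.0.0/16 -> H1 at depth 16
  add 0.0.0.0/0 -> H1 at depth 0
  add 246.151.32.17/32 -> H0 at depth 32
  Q 246.151.32.16: descend 1111011010010111001000000001000 ; hops seen [H1,H2,H2,H1,H2,H0] ; pick H0
  Q 246.151.32.1: descend 111101101001011100100000000 ; hops seen [H1,H2,H2,H1,H2,H0] ; pick H0
  del 246.151.32.0/24 (clear depth 24)
  del 246.151.32.0/23 (clear depth 23)
  add 0.0.0.0/0 -> H2 at depth 0
  Q 246.151.32.17: descend 11110110100101110010000000010001 ; hops seen [H2,H2,H2,H1,H0] ; pick H0
  add 246.151.0.0/16 -> H0 at depth 16
  Q 246.144.0.42: descend 1111011010010 ; hops seen [H2,H2,H2] ; pick H2
  Q 246.144.0.106: descend 1111011010010 ; hops seen [H2,H2,H2] ; pick H2
  add 246.151.32.17/32 -> H0 at depth 32
  Q 128.27.17.2: descend 1 ; hops seen [H2] ; pick H2
  add 246.151.32.17/32 -> H1 at depth 32
  add 41.128.0.0/12 -> H1 at depth 12
  add 41.129.32.0/20 -> H1 at depth 20
  del 0.0.0.0/0 (clear depth 0)
  Q 107.220.227.164: descend 0 ; hops seen [∅] ; pick no-route
  add 41.129.35.0/24 -> H2 at depth 24
  add 246.151.32.0/24 -> H0 at depth 24
  add 41.128.0.0/12 -> H0 at depth 12
  Q 41.129.32.7: descend 0010100110000001001000 ; hops seen [H0,H1] ; pick H1
  add 246.151.32.0/20 -> H1 at depth 20
  add 246.144.0.0/12 -> H1 at depth 12
  add 0.0.0.0/2 -> H2 at depth 2

== LOOKUPS ==
["no-route","H0","H0","H0","H2","H2","H0","H0","H0","H2","H2","H2","no-route","H1"]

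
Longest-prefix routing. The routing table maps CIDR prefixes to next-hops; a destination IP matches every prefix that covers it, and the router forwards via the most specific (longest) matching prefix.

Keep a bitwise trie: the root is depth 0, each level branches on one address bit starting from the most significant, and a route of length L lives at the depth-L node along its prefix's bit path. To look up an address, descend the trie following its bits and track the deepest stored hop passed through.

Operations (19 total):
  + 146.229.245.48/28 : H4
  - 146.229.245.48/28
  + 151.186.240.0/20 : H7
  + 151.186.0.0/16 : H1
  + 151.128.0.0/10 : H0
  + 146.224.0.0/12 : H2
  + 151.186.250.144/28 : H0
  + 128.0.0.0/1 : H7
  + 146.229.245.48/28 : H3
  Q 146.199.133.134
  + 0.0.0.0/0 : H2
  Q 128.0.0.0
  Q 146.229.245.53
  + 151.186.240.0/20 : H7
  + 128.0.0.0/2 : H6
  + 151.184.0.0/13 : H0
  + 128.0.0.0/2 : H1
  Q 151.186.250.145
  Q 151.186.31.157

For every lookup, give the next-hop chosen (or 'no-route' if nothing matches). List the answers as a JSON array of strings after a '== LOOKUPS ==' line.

Apply in order:
  + 146.229.245.48/28 (H4) depth=28
  - 146.229.245.48/28 clear@28
  + 151.186.240.0/20 (H7) depth=20
  + 151.186.0.0/16 (H1) depth=16
  + 151.128.0.0/10 (H0) depth=10
  + 146.224.0.0/12 (H2) depth=12
  + 151.186.250.144/28 (H0) depth=28
  + 128.0.0.0/1 (H7) depth=1
  + 146.229.245.48/28 (H3) depth=28
  Q 146.199.133.134: descend 1001001011 ; hops seen [H7] ; pick H7
  + 0.0.0.0/0 (H2) depth=0
  Q 128.0.0.0: descend 100 ; hops seen [H2,H7] ; pick H7
  Q 146.229.245.53: descend 1001001011100101111101010011 ; hops seen [H2,H7,H2,H3] ; pick H3
  + 151.186.240.0/20 (H7) depth=20
  + 128.0.0.0/2 (H6) depth=2
  + 151.184.0.0/13 (H0) depth=13
  + 128.0.0.0/2 (H1) depth=2
  Q 151.186.250.145: descend 1001011110111010111110101001 ; hops seen [H2,H7,H1,H0,H0,H1,H7,H0] ; pick H0
  Q 151.186.31.157: descend 1001011110111010 ; hops seen [H2,H7,H1,H0,H0,H1] ; pick H1

== LOOKUPS ==
["H7","H7","H3","H0","H1"]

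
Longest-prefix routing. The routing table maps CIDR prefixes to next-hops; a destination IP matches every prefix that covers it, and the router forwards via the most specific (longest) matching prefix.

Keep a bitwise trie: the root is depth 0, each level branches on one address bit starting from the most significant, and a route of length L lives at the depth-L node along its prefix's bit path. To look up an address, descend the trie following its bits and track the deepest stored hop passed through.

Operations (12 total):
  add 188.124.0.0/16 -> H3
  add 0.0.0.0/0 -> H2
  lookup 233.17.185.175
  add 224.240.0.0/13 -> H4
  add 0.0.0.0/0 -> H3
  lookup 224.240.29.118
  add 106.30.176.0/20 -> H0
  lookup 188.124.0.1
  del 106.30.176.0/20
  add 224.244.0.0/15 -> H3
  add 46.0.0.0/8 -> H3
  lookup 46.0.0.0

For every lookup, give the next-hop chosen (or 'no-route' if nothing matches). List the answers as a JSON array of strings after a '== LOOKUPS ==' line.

Process each operation:
  add 188.124.0.0/16 -> H3 at depth 16
  add 0.0.0.0/0 -> H2 at depth 0
  Q 233.17.185.175: descend 1 ; hops seen [H2] ; pick H2
  add 224.240.0.0/13 -> H4 at depth 13
  add 0.0.0.0/0 -> H3 at depth 0
  Q 224.240.29.118: descend 1110000011110 ; hops seen [H3,H4] ; pick H4
  add 106.30.176.0/20 -> H0 at depth 20
  Q 188.124.0.1: descend 1011110001111100 ; hops seen [H3,H3] ; pick H3
  del 106.30.176.0/20 (clear depth 20)
  add 224.244.0.0/15 -> H3 at depth 15
  add 46.0.0.0/8 -> H3 at depth 8
  Q 46.0.0.0: descend 00101110 ; hops seen [H3,H3] ; pick H3

== LOOKUPS ==
["H2","H4","H3","H3"]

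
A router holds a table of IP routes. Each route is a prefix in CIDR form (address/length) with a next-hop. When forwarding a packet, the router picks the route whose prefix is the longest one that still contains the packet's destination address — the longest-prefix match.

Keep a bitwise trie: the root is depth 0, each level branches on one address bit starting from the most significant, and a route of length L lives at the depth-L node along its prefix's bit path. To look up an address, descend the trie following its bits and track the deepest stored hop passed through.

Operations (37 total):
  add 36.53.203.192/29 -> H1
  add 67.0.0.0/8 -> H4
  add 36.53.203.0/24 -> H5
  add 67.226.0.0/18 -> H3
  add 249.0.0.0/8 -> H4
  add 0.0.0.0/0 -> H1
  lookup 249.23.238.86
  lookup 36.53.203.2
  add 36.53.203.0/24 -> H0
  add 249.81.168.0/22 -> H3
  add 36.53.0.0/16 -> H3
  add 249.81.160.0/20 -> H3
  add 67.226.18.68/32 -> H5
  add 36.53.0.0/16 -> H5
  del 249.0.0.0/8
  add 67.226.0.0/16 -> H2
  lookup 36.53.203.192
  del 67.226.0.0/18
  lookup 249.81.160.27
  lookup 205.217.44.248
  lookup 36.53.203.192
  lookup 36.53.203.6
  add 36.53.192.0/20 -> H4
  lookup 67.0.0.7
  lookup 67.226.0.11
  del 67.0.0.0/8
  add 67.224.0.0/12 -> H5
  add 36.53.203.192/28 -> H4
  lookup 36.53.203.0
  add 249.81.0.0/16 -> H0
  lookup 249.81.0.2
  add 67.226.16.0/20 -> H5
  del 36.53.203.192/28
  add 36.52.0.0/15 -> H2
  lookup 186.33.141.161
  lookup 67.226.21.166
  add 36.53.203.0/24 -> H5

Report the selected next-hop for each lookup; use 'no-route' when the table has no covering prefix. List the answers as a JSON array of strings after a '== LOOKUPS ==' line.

Apply in order:
  + 36.53.203.192/29 (H1) depth=29
  + 67.0.0.0/8 (H4) depth=8
  + 36.53.203.0/24 (H5) depth=24
  + 67.226.0.0/18 (H3) depth=18
  + 249.0.0.0/8 (H4) depth=8
  + 0.0.0.0/0 (H1) depth=0
  Q 249.23.238.86: descend 11111001 ; hops seen [H1,H4] ; pick H4
  Q 36.53.203.2: descend 001001000011010111001011 ; hops seen [H1,H5] ; pick H5
  + 36.53.203.0/24 (H0) depth=24
  + 249.81.168.0/22 (H3) depth=22
  + 36.53.0.0/16 (H3) depth=16
  + 249.81.160.0/20 (H3) depth=20
  + 67.226.18.68/32 (H5) depth=32
  + 36.53.0.0/16 (H5) depth=16
  del 249.0.0.0/8 (clear depth 8)
  + 67.226.0.0/16 (H2) depth=16
  Q 36.53.203.192: descend 00100100001101011100101111000 ; hops seen [H1,H5,H0,H1] ; pick H1
  del 67.226.0.0/18 (clear depth 18)
  Q 249.81.160.27: descend 11111001010100011010 ; hops seen [H1,H3] ; pick H3
  Q 205.217.44.248: descend 11 ; hops seen [H1] ; pick H1
  Q 36.53.203.192: descend 00100100001101011100101111000 ; hops seen [H1,H5,H0,H1] ; pick H1
  Q 36.53.203.6: descend 001001000011010111001011 ; hops seen [H1,H5,H0] ; pick H0
  + 36.53.192.0/20 (H4) depth=20
  Q 67.0.0.7: descend 01000011 ; hops seen [H1,H4] ; pick H4
  Q 67.226.0.11: descend 0100001111100010000 ; hops seen [H1,H4,H2] ; pick H2
  del 67.0.0.0/8 (clear depth 8)
  + 67.224.0.0/12 (H5) depth=12
  + 36.53.203.192/28 (H4) depth=28
  Q 36.53.203.0: descend 001001000011010111001011 ; hops seen [H1,H5,H4,H0] ; pick H0
  + 249.81.0.0/16 (H0) depth=16
  Q 249.81.0.2: descend 1111100101010001 ; hops seen [H1,H0] ; pick H0
  + 67.226.16.0/20 (H5) depth=20
  del 36.53.203.192/28 (clear depth 28)
  + 36.52.0.0/15 (H2) depth=15
  Q 186.33.141.161: descend 1 ; hops seen [H1] ; pick H1
  Q 67.226.21.166: descend 010000111110001000010 ; hops seen [H1,H5,H2,H5] ; pick H5
  + 36.53.203.0/24 (H5) depth=24

== LOOKUPS ==
["H4","H5","H1","H3","H1","H1","H0","H4","H2","H0","H0","H1","H5"]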